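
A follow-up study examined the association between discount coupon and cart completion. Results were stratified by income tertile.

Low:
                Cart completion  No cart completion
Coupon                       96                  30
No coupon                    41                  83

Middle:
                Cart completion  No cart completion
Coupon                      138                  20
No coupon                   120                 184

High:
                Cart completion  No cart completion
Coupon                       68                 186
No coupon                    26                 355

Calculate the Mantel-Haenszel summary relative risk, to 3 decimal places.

RR_MH = Σ(aᵢ·n₀ᵢ/nᵢ) / Σ(cᵢ·n₁ᵢ/nᵢ), with n₁ᵢ = aᵢ+bᵢ (exposed), n₀ᵢ = cᵢ+dᵢ (unexposed), nᵢ = n₁ᵢ+n₀ᵢ.
Stratum 1 (Low): n₁ = 126, n₀ = 124, n = 250; a·n₀/n = 96·124/250 = 47.6160; c·n₁/n = 41·126/250 = 20.6640
Stratum 2 (Middle): n₁ = 158, n₀ = 304, n = 462; a·n₀/n = 138·304/462 = 90.8052; c·n₁/n = 120·158/462 = 41.0390
Stratum 3 (High): n₁ = 254, n₀ = 381, n = 635; a·n₀/n = 68·381/635 = 40.8000; c·n₁/n = 26·254/635 = 10.4000
RR_MH = (47.6160 + 90.8052 + 40.8000) / (20.6640 + 41.0390 + 10.4000) = 179.2212 / 72.1030 = 2.48563

2.486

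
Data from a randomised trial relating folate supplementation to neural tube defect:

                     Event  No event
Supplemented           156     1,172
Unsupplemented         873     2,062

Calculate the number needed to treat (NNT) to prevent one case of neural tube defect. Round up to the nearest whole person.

6

Risk in treated group = 156/1328 = 0.11747; risk in control = 873/2935 = 0.29744.
Absolute risk reduction = 0.29744 − 0.11747 = 0.17997
NNT = 1 / ARR = 1 / 0.17997 = 5.556 → round up → 6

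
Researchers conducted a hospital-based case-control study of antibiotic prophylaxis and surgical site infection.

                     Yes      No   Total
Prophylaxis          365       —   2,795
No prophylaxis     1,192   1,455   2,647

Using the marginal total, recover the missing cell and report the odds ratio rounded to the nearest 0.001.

The missing cell is in the exposed row: 2795 − 365 = 2430.
So a = 365, b = 2430, c = 1192, d = 1455.
OR = (a·d)/(b·c) = (365 × 1455) / (2430 × 1192) = 531075 / 2896560 = 0.18335

0.183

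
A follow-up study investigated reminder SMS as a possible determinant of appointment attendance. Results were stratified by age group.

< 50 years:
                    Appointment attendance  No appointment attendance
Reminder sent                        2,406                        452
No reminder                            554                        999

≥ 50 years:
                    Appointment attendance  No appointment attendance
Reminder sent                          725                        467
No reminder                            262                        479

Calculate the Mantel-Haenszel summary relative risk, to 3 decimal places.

RR_MH = Σ(aᵢ·n₀ᵢ/nᵢ) / Σ(cᵢ·n₁ᵢ/nᵢ), with n₁ᵢ = aᵢ+bᵢ (exposed), n₀ᵢ = cᵢ+dᵢ (unexposed), nᵢ = n₁ᵢ+n₀ᵢ.
Stratum 1 (< 50 years): n₁ = 2858, n₀ = 1553, n = 4411; a·n₀/n = 2406·1553/4411 = 847.0909; c·n₁/n = 554·2858/4411 = 358.9508
Stratum 2 (≥ 50 years): n₁ = 1192, n₀ = 741, n = 1933; a·n₀/n = 725·741/1933 = 277.9229; c·n₁/n = 262·1192/1933 = 161.5644
RR_MH = (847.0909 + 277.9229) / (358.9508 + 161.5644) = 1125.0138 / 520.5152 = 2.16135

2.161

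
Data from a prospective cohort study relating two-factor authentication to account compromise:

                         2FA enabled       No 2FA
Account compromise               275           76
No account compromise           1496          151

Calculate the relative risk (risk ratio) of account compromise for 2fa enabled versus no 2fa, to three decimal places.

Reading the table with exposure as columns: a = 275 (2FA enabled, case), b = 1496 (2FA enabled, non-case), c = 76 (No 2FA, case), d = 151.
Risk in exposed = 275/1771 = 0.15528; risk in unexposed = 76/227 = 0.33480.
RR = 0.15528 / 0.33480 = 0.46380
The risk is 54% lower among the exposed than among the unexposed.

0.464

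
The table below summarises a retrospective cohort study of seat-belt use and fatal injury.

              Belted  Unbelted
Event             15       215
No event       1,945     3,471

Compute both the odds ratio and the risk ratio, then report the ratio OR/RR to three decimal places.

0.949

Reading the table with exposure as columns: a = 15 (Belted, case), b = 1945 (Belted, non-case), c = 215 (Unbelted, case), d = 3471.
OR = (15·3471)/(1945·215) = 52065/418175 = 0.12451
Risk in exposed = 15/1960 = 0.00765; risk in unexposed = 215/3686 = 0.05833; RR = 0.13121
OR/RR = 0.12451 / 0.13121 = 0.94893
The outcome is rare in both groups, so OR ≈ RR (ratio near 1).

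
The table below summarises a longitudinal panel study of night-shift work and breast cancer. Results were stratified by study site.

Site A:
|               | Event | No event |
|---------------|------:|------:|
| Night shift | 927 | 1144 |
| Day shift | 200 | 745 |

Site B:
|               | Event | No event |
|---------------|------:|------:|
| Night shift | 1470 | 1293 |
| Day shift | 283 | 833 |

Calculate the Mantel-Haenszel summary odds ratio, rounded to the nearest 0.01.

OR_MH = Σ(aᵢdᵢ/nᵢ) / Σ(bᵢcᵢ/nᵢ), where nᵢ is the stratum total.
Stratum 1 (Site A): n = 3016; a·d/n = 927·745/3016 = 228.9838; b·c/n = 1144·200/3016 = 75.8621
Stratum 2 (Site B): n = 3879; a·d/n = 1470·833/3879 = 315.6767; b·c/n = 1293·283/3879 = 94.3333
OR_MH = (228.9838 + 315.6767) / (75.8621 + 94.3333) = 544.6605 / 170.1954 = 3.20021

3.20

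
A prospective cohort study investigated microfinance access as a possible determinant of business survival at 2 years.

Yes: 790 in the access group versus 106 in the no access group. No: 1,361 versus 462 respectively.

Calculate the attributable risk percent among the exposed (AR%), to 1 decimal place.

From the description: a = 790, b = 1361, c = 106, d = 462.
Risk in exposed = 790/2151 = 0.36727; risk in unexposed = 106/568 = 0.18662.
RR = 0.36727/0.18662 = 1.96802
AR% = (RR − 1)/RR × 100 = (1.96802 − 1)/1.96802 × 100 = 49.1875%

49.2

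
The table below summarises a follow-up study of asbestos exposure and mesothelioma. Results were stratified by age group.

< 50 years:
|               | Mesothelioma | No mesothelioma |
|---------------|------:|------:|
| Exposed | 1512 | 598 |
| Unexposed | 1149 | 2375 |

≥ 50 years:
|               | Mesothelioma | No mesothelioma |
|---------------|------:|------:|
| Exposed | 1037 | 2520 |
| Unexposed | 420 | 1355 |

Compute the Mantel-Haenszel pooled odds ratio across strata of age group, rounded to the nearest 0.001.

OR_MH = Σ(aᵢdᵢ/nᵢ) / Σ(bᵢcᵢ/nᵢ), where nᵢ is the stratum total.
Stratum 1 (< 50 years): n = 5634; a·d/n = 1512·2375/5634 = 637.3802; b·c/n = 598·1149/5634 = 121.9563
Stratum 2 (≥ 50 years): n = 5332; a·d/n = 1037·1355/5332 = 263.5287; b·c/n = 2520·420/5332 = 198.4996
OR_MH = (637.3802 + 263.5287) / (121.9563 + 198.4996) = 900.9089 / 320.4560 = 2.81133

2.811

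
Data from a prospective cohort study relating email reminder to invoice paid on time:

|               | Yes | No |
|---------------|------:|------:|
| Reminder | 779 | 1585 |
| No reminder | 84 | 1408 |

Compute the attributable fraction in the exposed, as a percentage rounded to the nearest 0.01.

82.91

Cells: a = 779, b = 1585, c = 84, d = 1408.
Risk in exposed = 779/2364 = 0.32953; risk in unexposed = 84/1492 = 0.05630.
RR = 0.32953/0.05630 = 5.85301
AR% = (RR − 1)/RR × 100 = (5.85301 − 1)/5.85301 × 100 = 82.9148%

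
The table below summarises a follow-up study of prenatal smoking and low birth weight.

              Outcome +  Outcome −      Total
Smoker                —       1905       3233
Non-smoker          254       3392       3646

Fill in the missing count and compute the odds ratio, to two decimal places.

9.31

The missing cell is in the exposed row: 3233 − 1905 = 1328.
So a = 1328, b = 1905, c = 254, d = 3392.
OR = (a·d)/(b·c) = (1328 × 3392) / (1905 × 254) = 4504576 / 483870 = 9.30948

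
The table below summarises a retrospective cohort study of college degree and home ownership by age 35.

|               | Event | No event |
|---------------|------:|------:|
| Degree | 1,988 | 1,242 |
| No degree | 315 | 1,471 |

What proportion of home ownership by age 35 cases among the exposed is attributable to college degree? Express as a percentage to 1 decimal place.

Cells: a = 1988, b = 1242, c = 315, d = 1471.
Risk in exposed = 1988/3230 = 0.61548; risk in unexposed = 315/1786 = 0.17637.
RR = 0.61548/0.17637 = 3.48967
AR% = (RR − 1)/RR × 100 = (3.48967 − 1)/3.48967 × 100 = 71.3440%

71.3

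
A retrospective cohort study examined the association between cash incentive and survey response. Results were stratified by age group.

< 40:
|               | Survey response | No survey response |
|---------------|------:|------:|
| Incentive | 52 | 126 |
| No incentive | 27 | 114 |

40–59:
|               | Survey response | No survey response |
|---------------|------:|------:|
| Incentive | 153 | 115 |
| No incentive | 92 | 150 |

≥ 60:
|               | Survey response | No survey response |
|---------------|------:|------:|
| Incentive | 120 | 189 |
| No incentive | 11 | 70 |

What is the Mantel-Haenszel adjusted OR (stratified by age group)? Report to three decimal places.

2.317

OR_MH = Σ(aᵢdᵢ/nᵢ) / Σ(bᵢcᵢ/nᵢ), where nᵢ is the stratum total.
Stratum 1 (< 40): n = 319; a·d/n = 52·114/319 = 18.5831; b·c/n = 126·27/319 = 10.6646
Stratum 2 (40–59): n = 510; a·d/n = 153·150/510 = 45.0000; b·c/n = 115·92/510 = 20.7451
Stratum 3 (≥ 60): n = 390; a·d/n = 120·70/390 = 21.5385; b·c/n = 189·11/390 = 5.3308
OR_MH = (18.5831 + 45.0000 + 21.5385) / (10.6646 + 20.7451 + 5.3308) = 85.1215 / 36.7404 = 2.31683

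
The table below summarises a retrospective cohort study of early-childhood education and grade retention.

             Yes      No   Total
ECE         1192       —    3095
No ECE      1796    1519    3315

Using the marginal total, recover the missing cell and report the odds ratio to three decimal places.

The missing cell is in the exposed row: 3095 − 1192 = 1903.
So a = 1192, b = 1903, c = 1796, d = 1519.
OR = (a·d)/(b·c) = (1192 × 1519) / (1903 × 1796) = 1810648 / 3417788 = 0.52977

0.530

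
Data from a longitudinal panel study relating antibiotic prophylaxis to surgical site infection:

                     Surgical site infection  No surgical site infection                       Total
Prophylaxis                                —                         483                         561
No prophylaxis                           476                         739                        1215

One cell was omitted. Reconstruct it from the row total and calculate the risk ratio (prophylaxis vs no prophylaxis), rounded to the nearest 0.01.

0.35

The missing cell is in the exposed row: 561 − 483 = 78.
So a = 78, b = 483, c = 476, d = 739.
RR = [a/(a+b)] / [c/(c+d)] = (78/561) / (476/1215) = 0.13904/0.39177 = 0.35490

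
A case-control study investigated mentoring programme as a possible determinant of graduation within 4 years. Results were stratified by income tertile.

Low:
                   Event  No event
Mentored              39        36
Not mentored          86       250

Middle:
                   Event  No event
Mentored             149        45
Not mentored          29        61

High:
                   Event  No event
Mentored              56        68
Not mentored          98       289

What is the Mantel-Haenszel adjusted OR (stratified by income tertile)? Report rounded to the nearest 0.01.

OR_MH = Σ(aᵢdᵢ/nᵢ) / Σ(bᵢcᵢ/nᵢ), where nᵢ is the stratum total.
Stratum 1 (Low): n = 411; a·d/n = 39·250/411 = 23.7226; b·c/n = 36·86/411 = 7.5328
Stratum 2 (Middle): n = 284; a·d/n = 149·61/284 = 32.0035; b·c/n = 45·29/284 = 4.5951
Stratum 3 (High): n = 511; a·d/n = 56·289/511 = 31.6712; b·c/n = 68·98/511 = 13.0411
OR_MH = (23.7226 + 32.0035 + 31.6712) / (7.5328 + 4.5951 + 13.0411) = 87.3974 / 25.1690 = 3.47242

3.47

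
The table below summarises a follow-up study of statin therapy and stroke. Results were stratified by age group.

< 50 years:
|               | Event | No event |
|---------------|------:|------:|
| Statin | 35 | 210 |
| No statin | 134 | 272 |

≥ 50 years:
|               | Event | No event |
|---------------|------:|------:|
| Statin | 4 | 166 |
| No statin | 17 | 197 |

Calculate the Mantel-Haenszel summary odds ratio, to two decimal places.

0.33

OR_MH = Σ(aᵢdᵢ/nᵢ) / Σ(bᵢcᵢ/nᵢ), where nᵢ is the stratum total.
Stratum 1 (< 50 years): n = 651; a·d/n = 35·272/651 = 14.6237; b·c/n = 210·134/651 = 43.2258
Stratum 2 (≥ 50 years): n = 384; a·d/n = 4·197/384 = 2.0521; b·c/n = 166·17/384 = 7.3490
OR_MH = (14.6237 + 2.0521) / (43.2258 + 7.3490) = 16.6757 / 50.5748 = 0.32972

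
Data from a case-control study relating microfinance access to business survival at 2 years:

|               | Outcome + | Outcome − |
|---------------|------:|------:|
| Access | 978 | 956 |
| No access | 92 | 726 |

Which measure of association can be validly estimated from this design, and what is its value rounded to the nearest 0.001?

8.073

Cells: a = 978, b = 956, c = 92, d = 726.
This is a case-control study: participants were sampled on outcome status, so risks in the source population cannot be estimated directly — relative risk is not valid here. The odds ratio is the appropriate measure.
OR = (a·d)/(b·c) = (978 × 726) / (956 × 92) = 710028 / 87952 = 8.07290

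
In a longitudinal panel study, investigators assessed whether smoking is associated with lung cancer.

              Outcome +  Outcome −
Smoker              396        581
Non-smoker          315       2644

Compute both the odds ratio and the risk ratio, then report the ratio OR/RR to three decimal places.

1.503

Cells: a = 396, b = 581, c = 315, d = 2644.
OR = (396·2644)/(581·315) = 1047024/183015 = 5.72097
Risk in exposed = 396/977 = 0.40532; risk in unexposed = 315/2959 = 0.10645; RR = 3.80746
OR/RR = 5.72097 / 3.80746 = 1.50257
The outcome is not rare, so the OR lies further from 1 than the RR.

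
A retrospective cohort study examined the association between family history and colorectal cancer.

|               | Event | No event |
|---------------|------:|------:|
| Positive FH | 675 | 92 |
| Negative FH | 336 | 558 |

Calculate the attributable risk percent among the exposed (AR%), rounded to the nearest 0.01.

Cells: a = 675, b = 92, c = 336, d = 558.
Risk in exposed = 675/767 = 0.88005; risk in unexposed = 336/894 = 0.37584.
RR = 0.88005/0.37584 = 2.34157
AR% = (RR − 1)/RR × 100 = (2.34157 − 1)/2.34157 × 100 = 57.2936%

57.29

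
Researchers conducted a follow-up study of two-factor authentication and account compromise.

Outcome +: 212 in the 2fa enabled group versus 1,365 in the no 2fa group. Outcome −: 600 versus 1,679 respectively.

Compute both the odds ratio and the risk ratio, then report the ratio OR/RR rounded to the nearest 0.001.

From the description: a = 212, b = 600, c = 1365, d = 1679.
OR = (212·1679)/(600·1365) = 355948/819000 = 0.43461
Risk in exposed = 212/812 = 0.26108; risk in unexposed = 1365/3044 = 0.44842; RR = 0.58223
OR/RR = 0.43461 / 0.58223 = 0.74647
The outcome is not rare, so the OR lies further from 1 than the RR.

0.746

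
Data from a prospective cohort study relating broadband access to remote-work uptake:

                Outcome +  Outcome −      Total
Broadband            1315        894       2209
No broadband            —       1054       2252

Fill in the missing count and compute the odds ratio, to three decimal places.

The missing cell is in the unexposed row: 2252 − 1054 = 1198.
So a = 1315, b = 894, c = 1198, d = 1054.
OR = (a·d)/(b·c) = (1315 × 1054) / (894 × 1198) = 1386010 / 1071012 = 1.29411

1.294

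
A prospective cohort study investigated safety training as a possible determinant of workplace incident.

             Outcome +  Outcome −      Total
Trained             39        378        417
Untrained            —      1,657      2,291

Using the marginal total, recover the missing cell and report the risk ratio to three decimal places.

0.338

The missing cell is in the unexposed row: 2291 − 1657 = 634.
So a = 39, b = 378, c = 634, d = 1657.
RR = [a/(a+b)] / [c/(c+d)] = (39/417) / (634/2291) = 0.09353/0.27674 = 0.33796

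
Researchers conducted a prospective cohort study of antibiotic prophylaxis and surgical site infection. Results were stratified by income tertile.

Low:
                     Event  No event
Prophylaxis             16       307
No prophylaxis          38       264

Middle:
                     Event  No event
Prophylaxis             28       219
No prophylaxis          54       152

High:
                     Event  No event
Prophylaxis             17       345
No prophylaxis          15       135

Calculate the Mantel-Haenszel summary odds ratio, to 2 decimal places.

0.38

OR_MH = Σ(aᵢdᵢ/nᵢ) / Σ(bᵢcᵢ/nᵢ), where nᵢ is the stratum total.
Stratum 1 (Low): n = 625; a·d/n = 16·264/625 = 6.7584; b·c/n = 307·38/625 = 18.6656
Stratum 2 (Middle): n = 453; a·d/n = 28·152/453 = 9.3951; b·c/n = 219·54/453 = 26.1060
Stratum 3 (High): n = 512; a·d/n = 17·135/512 = 4.4824; b·c/n = 345·15/512 = 10.1074
OR_MH = (6.7584 + 9.3951 + 4.4824) / (18.6656 + 26.1060 + 10.1074) = 20.6360 / 54.8790 = 0.37603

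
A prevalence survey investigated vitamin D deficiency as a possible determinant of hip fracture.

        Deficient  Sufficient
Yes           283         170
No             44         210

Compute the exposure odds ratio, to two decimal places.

Reading the table with exposure as columns: a = 283 (Deficient, case), b = 44 (Deficient, non-case), c = 170 (Sufficient, case), d = 210.
OR = (a·d)/(b·c) = (283 × 210) / (44 × 170) = 59430 / 7480 = 7.94519
The odds of hip fracture are about 7.95 times as high in the deficient group.

7.95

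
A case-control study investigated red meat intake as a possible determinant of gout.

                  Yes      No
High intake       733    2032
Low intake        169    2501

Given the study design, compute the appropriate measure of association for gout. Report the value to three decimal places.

5.338

Cells: a = 733, b = 2032, c = 169, d = 2501.
This is a case-control study: participants were sampled on outcome status, so risks in the source population cannot be estimated directly — relative risk is not valid here. The odds ratio is the appropriate measure.
OR = (a·d)/(b·c) = (733 × 2501) / (2032 × 169) = 1833233 / 343408 = 5.33835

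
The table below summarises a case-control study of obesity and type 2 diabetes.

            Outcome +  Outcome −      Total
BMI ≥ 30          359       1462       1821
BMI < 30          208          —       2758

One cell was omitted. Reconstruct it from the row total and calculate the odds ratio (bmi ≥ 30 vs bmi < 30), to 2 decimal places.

3.01

The missing cell is in the unexposed row: 2758 − 208 = 2550.
So a = 359, b = 1462, c = 208, d = 2550.
OR = (a·d)/(b·c) = (359 × 2550) / (1462 × 208) = 915450 / 304096 = 3.01040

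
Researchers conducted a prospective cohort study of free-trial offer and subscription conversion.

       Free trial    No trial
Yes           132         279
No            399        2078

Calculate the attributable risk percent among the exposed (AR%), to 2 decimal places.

Reading the table with exposure as columns: a = 132 (Free trial, case), b = 399 (Free trial, non-case), c = 279 (No trial, case), d = 2078.
Risk in exposed = 132/531 = 0.24859; risk in unexposed = 279/2357 = 0.11837.
RR = 0.24859/0.11837 = 2.10007
AR% = (RR − 1)/RR × 100 = (2.10007 − 1)/2.10007 × 100 = 52.3827%

52.38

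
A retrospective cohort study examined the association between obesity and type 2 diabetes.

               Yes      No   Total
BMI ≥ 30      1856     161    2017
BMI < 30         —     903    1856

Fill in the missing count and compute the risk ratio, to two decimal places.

1.79

The missing cell is in the unexposed row: 1856 − 903 = 953.
So a = 1856, b = 161, c = 953, d = 903.
RR = [a/(a+b)] / [c/(c+d)] = (1856/2017) / (953/1856) = 0.92018/0.51347 = 1.79208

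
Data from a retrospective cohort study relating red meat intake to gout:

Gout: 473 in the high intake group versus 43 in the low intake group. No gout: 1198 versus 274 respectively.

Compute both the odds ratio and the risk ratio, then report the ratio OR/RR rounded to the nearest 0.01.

From the description: a = 473, b = 1198, c = 43, d = 274.
OR = (473·274)/(1198·43) = 129602/51514 = 2.51586
Risk in exposed = 473/1671 = 0.28306; risk in unexposed = 43/317 = 0.13565; RR = 2.08677
OR/RR = 2.51586 / 2.08677 = 1.20562
The outcome is not rare, so the OR lies further from 1 than the RR.

1.21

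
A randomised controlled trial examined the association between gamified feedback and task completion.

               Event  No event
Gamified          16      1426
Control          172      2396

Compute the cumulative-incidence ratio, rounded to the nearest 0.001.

0.166

Cells: a = 16, b = 1426, c = 172, d = 2396.
Risk in exposed = 16/1442 = 0.01110; risk in unexposed = 172/2568 = 0.06698.
RR = 0.01110 / 0.06698 = 0.16566
The risk is 83% lower among the exposed than among the unexposed.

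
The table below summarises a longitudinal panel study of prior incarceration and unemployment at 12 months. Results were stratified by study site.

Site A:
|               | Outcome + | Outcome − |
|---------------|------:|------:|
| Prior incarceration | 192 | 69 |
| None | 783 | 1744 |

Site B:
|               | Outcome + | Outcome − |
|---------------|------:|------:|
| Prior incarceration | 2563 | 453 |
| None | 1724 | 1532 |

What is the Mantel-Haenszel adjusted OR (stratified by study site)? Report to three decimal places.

5.185

OR_MH = Σ(aᵢdᵢ/nᵢ) / Σ(bᵢcᵢ/nᵢ), where nᵢ is the stratum total.
Stratum 1 (Site A): n = 2788; a·d/n = 192·1744/2788 = 120.1033; b·c/n = 69·783/2788 = 19.3784
Stratum 2 (Site B): n = 6272; a·d/n = 2563·1532/6272 = 626.0389; b·c/n = 453·1724/6272 = 124.5172
OR_MH = (120.1033 + 626.0389) / (19.3784 + 124.5172) = 746.1422 / 143.8956 = 5.18530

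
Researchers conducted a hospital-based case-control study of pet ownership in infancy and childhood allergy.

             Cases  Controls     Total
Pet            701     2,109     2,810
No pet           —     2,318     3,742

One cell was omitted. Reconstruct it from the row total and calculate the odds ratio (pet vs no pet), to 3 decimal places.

The missing cell is in the unexposed row: 3742 − 2318 = 1424.
So a = 701, b = 2109, c = 1424, d = 2318.
OR = (a·d)/(b·c) = (701 × 2318) / (2109 × 1424) = 1624918 / 3003216 = 0.54106

0.541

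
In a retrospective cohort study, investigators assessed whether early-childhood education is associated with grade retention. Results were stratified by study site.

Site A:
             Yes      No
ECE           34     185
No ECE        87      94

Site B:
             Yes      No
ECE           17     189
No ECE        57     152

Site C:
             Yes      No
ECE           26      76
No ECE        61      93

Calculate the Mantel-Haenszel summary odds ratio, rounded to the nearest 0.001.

0.281

OR_MH = Σ(aᵢdᵢ/nᵢ) / Σ(bᵢcᵢ/nᵢ), where nᵢ is the stratum total.
Stratum 1 (Site A): n = 400; a·d/n = 34·94/400 = 7.9900; b·c/n = 185·87/400 = 40.2375
Stratum 2 (Site B): n = 415; a·d/n = 17·152/415 = 6.2265; b·c/n = 189·57/415 = 25.9590
Stratum 3 (Site C): n = 256; a·d/n = 26·93/256 = 9.4453; b·c/n = 76·61/256 = 18.1094
OR_MH = (7.9900 + 6.2265 + 9.4453) / (40.2375 + 25.9590 + 18.1094) = 23.6618 / 84.3059 = 0.28067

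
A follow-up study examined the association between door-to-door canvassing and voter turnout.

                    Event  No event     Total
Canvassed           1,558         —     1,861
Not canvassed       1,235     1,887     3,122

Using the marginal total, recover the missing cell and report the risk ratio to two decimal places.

The missing cell is in the exposed row: 1861 − 1558 = 303.
So a = 1558, b = 303, c = 1235, d = 1887.
RR = [a/(a+b)] / [c/(c+d)] = (1558/1861) / (1235/3122) = 0.83718/0.39558 = 2.11635

2.12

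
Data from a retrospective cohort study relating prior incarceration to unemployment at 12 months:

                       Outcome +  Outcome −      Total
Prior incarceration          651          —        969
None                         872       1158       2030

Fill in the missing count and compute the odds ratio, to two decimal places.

2.72

The missing cell is in the exposed row: 969 − 651 = 318.
So a = 651, b = 318, c = 872, d = 1158.
OR = (a·d)/(b·c) = (651 × 1158) / (318 × 872) = 753858 / 277296 = 2.71860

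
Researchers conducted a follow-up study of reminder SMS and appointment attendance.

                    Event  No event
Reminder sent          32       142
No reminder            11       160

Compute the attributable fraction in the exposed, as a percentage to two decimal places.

Cells: a = 32, b = 142, c = 11, d = 160.
Risk in exposed = 32/174 = 0.18391; risk in unexposed = 11/171 = 0.06433.
RR = 0.18391/0.06433 = 2.85893
AR% = (RR − 1)/RR × 100 = (2.85893 − 1)/2.85893 × 100 = 65.0219%

65.02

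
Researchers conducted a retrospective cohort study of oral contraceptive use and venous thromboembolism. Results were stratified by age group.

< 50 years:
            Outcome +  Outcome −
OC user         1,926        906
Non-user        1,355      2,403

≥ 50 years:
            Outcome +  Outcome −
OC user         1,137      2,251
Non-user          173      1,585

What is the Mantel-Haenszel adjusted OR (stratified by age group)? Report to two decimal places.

4.02

OR_MH = Σ(aᵢdᵢ/nᵢ) / Σ(bᵢcᵢ/nᵢ), where nᵢ is the stratum total.
Stratum 1 (< 50 years): n = 6590; a·d/n = 1926·2403/6590 = 702.3032; b·c/n = 906·1355/6590 = 186.2868
Stratum 2 (≥ 50 years): n = 5146; a·d/n = 1137·1585/5146 = 350.2031; b·c/n = 2251·173/5146 = 75.6749
OR_MH = (702.3032 + 350.2031) / (186.2868 + 75.6749) = 1052.5063 / 261.9617 = 4.01779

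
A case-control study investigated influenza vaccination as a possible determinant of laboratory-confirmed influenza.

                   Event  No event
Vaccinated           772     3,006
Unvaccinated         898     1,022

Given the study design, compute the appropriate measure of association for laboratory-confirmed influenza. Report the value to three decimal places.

Cells: a = 772, b = 3006, c = 898, d = 1022.
This is a case-control study: participants were sampled on outcome status, so risks in the source population cannot be estimated directly — relative risk is not valid here. The odds ratio is the appropriate measure.
OR = (a·d)/(b·c) = (772 × 1022) / (3006 × 898) = 788984 / 2699388 = 0.29228

0.292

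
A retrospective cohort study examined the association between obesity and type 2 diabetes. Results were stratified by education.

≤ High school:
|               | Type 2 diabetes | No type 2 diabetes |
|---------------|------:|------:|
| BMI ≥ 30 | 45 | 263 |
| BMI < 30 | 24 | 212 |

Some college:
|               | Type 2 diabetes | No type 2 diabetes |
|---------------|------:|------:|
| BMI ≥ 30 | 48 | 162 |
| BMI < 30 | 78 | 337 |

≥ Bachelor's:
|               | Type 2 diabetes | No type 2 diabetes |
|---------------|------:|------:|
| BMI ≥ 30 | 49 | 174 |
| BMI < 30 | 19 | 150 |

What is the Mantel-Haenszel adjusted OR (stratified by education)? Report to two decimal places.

1.54

OR_MH = Σ(aᵢdᵢ/nᵢ) / Σ(bᵢcᵢ/nᵢ), where nᵢ is the stratum total.
Stratum 1 (≤ High school): n = 544; a·d/n = 45·212/544 = 17.5368; b·c/n = 263·24/544 = 11.6029
Stratum 2 (Some college): n = 625; a·d/n = 48·337/625 = 25.8816; b·c/n = 162·78/625 = 20.2176
Stratum 3 (≥ Bachelor's): n = 392; a·d/n = 49·150/392 = 18.7500; b·c/n = 174·19/392 = 8.4337
OR_MH = (17.5368 + 25.8816 + 18.7500) / (11.6029 + 20.2176 + 8.4337) = 62.1684 / 40.2542 = 1.54439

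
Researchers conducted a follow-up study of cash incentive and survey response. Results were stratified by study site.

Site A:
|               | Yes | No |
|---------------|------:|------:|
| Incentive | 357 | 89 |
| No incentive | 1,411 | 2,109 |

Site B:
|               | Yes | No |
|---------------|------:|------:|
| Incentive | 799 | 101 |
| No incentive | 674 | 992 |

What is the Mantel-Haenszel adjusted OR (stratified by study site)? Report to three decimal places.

8.570

OR_MH = Σ(aᵢdᵢ/nᵢ) / Σ(bᵢcᵢ/nᵢ), where nᵢ is the stratum total.
Stratum 1 (Site A): n = 3966; a·d/n = 357·2109/3966 = 189.8419; b·c/n = 89·1411/3966 = 31.6639
Stratum 2 (Site B): n = 2566; a·d/n = 799·992/2566 = 308.8885; b·c/n = 101·674/2566 = 26.5292
OR_MH = (189.8419 + 308.8885) / (31.6639 + 26.5292) = 498.7304 / 58.1931 = 8.57026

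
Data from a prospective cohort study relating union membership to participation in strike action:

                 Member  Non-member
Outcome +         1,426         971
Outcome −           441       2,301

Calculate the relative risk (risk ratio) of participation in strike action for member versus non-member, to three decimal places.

Reading the table with exposure as columns: a = 1426 (Member, case), b = 441 (Member, non-case), c = 971 (Non-member, case), d = 2301.
Risk in exposed = 1426/1867 = 0.76379; risk in unexposed = 971/3272 = 0.29676.
RR = 0.76379 / 0.29676 = 2.57377
The risk among the exposed is 2.57 times that among the unexposed.

2.574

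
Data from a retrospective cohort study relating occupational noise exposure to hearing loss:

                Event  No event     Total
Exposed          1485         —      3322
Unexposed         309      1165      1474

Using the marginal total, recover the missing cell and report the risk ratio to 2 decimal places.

The missing cell is in the exposed row: 3322 − 1485 = 1837.
So a = 1485, b = 1837, c = 309, d = 1165.
RR = [a/(a+b)] / [c/(c+d)] = (1485/3322) / (309/1474) = 0.44702/0.20963 = 2.13239

2.13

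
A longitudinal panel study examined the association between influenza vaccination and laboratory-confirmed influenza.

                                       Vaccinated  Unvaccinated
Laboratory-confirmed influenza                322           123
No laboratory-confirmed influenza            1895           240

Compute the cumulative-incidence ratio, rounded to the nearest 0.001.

Reading the table with exposure as columns: a = 322 (Vaccinated, case), b = 1895 (Vaccinated, non-case), c = 123 (Unvaccinated, case), d = 240.
Risk in exposed = 322/2217 = 0.14524; risk in unexposed = 123/363 = 0.33884.
RR = 0.14524 / 0.33884 = 0.42864
The risk is 57% lower among the exposed than among the unexposed.

0.429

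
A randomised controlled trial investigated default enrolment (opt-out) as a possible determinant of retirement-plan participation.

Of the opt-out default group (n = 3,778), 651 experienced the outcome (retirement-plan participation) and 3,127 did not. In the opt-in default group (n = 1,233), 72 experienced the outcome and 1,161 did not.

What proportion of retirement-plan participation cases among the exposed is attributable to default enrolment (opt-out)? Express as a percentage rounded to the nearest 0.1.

From the description: a = 651, b = 3127, c = 72, d = 1161.
Risk in exposed = 651/3778 = 0.17231; risk in unexposed = 72/1233 = 0.05839.
RR = 0.17231/0.05839 = 2.95087
AR% = (RR − 1)/RR × 100 = (2.95087 − 1)/2.95087 × 100 = 66.1117%

66.1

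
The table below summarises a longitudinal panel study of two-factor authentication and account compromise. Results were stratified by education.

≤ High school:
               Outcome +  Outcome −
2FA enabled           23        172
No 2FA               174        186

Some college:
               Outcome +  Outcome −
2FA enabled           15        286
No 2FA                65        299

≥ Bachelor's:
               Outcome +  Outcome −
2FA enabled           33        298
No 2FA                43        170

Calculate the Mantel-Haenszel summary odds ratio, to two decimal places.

OR_MH = Σ(aᵢdᵢ/nᵢ) / Σ(bᵢcᵢ/nᵢ), where nᵢ is the stratum total.
Stratum 1 (≤ High school): n = 555; a·d/n = 23·186/555 = 7.7081; b·c/n = 172·174/555 = 53.9243
Stratum 2 (Some college): n = 665; a·d/n = 15·299/665 = 6.7444; b·c/n = 286·65/665 = 27.9549
Stratum 3 (≥ Bachelor's): n = 544; a·d/n = 33·170/544 = 10.3125; b·c/n = 298·43/544 = 23.5551
OR_MH = (7.7081 + 6.7444 + 10.3125) / (53.9243 + 27.9549 + 23.5551) = 24.7650 / 105.4344 = 0.23489

0.23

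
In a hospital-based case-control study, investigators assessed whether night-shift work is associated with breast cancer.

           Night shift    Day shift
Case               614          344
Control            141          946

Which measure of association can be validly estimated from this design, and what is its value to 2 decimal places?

11.98

Reading the table with exposure as columns: a = 614 (Night shift, case), b = 141 (Night shift, non-case), c = 344 (Day shift, case), d = 946.
This is a hospital-based case-control study: participants were sampled on outcome status, so risks in the source population cannot be estimated directly — relative risk is not valid here. The odds ratio is the appropriate measure.
OR = (a·d)/(b·c) = (614 × 946) / (141 × 344) = 580844 / 48504 = 11.97518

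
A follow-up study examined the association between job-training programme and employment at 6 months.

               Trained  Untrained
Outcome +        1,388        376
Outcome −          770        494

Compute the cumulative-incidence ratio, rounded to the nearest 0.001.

Reading the table with exposure as columns: a = 1388 (Trained, case), b = 770 (Trained, non-case), c = 376 (Untrained, case), d = 494.
Risk in exposed = 1388/2158 = 0.64319; risk in unexposed = 376/870 = 0.43218.
RR = 0.64319 / 0.43218 = 1.48823
The risk among the exposed is 1.49 times that among the unexposed.

1.488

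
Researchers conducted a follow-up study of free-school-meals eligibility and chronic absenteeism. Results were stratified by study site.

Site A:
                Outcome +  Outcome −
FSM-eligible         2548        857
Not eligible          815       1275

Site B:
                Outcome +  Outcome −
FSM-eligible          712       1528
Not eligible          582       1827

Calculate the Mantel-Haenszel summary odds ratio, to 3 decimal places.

OR_MH = Σ(aᵢdᵢ/nᵢ) / Σ(bᵢcᵢ/nᵢ), where nᵢ is the stratum total.
Stratum 1 (Site A): n = 5495; a·d/n = 2548·1275/5495 = 591.2102; b·c/n = 857·815/5495 = 127.1074
Stratum 2 (Site B): n = 4649; a·d/n = 712·1827/4649 = 279.8073; b·c/n = 1528·582/4649 = 191.2876
OR_MH = (591.2102 + 279.8073) / (127.1074 + 191.2876) = 871.0175 / 318.3950 = 2.73565

2.736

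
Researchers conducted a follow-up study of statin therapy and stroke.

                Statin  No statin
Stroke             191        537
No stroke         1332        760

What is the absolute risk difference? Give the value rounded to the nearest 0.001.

-0.289

Reading the table with exposure as columns: a = 191 (Statin, case), b = 1332 (Statin, non-case), c = 537 (No statin, case), d = 760.
Risk in exposed = 191/1523 = 0.125410; risk in unexposed = 537/1297 = 0.414032.
Risk difference = 0.125410 − 0.414032 = -0.288622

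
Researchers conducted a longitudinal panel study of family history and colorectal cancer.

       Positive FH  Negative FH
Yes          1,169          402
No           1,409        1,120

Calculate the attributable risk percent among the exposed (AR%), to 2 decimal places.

Reading the table with exposure as columns: a = 1169 (Positive FH, case), b = 1409 (Positive FH, non-case), c = 402 (Negative FH, case), d = 1120.
Risk in exposed = 1169/2578 = 0.45345; risk in unexposed = 402/1522 = 0.26413.
RR = 0.45345/0.26413 = 1.71680
AR% = (RR − 1)/RR × 100 = (1.71680 − 1)/1.71680 × 100 = 41.7522%

41.75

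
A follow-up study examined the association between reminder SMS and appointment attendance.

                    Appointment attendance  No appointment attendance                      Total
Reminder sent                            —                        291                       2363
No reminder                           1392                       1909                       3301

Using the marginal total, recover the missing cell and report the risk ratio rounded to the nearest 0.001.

2.079

The missing cell is in the exposed row: 2363 − 291 = 2072.
So a = 2072, b = 291, c = 1392, d = 1909.
RR = [a/(a+b)] / [c/(c+d)] = (2072/2363) / (1392/3301) = 0.87685/0.42169 = 2.07937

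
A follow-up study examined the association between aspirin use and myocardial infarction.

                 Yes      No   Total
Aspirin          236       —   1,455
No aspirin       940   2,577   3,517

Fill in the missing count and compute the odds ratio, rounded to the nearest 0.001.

0.531

The missing cell is in the exposed row: 1455 − 236 = 1219.
So a = 236, b = 1219, c = 940, d = 2577.
OR = (a·d)/(b·c) = (236 × 2577) / (1219 × 940) = 608172 / 1145860 = 0.53076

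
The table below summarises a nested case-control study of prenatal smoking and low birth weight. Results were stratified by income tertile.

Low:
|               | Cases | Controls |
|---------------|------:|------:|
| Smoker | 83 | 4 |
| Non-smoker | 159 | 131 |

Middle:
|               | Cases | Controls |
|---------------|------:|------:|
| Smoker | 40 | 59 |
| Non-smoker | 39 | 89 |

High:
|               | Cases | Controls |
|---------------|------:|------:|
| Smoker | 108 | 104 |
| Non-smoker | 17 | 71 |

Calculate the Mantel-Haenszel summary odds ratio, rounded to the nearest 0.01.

3.96

OR_MH = Σ(aᵢdᵢ/nᵢ) / Σ(bᵢcᵢ/nᵢ), where nᵢ is the stratum total.
Stratum 1 (Low): n = 377; a·d/n = 83·131/377 = 28.8408; b·c/n = 4·159/377 = 1.6870
Stratum 2 (Middle): n = 227; a·d/n = 40·89/227 = 15.6828; b·c/n = 59·39/227 = 10.1366
Stratum 3 (High): n = 300; a·d/n = 108·71/300 = 25.5600; b·c/n = 104·17/300 = 5.8933
OR_MH = (28.8408 + 15.6828 + 25.5600) / (1.6870 + 10.1366 + 5.8933) = 70.0837 / 17.7169 = 3.95575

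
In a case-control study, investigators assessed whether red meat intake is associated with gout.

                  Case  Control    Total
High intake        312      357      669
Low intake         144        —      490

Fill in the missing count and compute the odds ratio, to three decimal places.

The missing cell is in the unexposed row: 490 − 144 = 346.
So a = 312, b = 357, c = 144, d = 346.
OR = (a·d)/(b·c) = (312 × 346) / (357 × 144) = 107952 / 51408 = 2.09991

2.100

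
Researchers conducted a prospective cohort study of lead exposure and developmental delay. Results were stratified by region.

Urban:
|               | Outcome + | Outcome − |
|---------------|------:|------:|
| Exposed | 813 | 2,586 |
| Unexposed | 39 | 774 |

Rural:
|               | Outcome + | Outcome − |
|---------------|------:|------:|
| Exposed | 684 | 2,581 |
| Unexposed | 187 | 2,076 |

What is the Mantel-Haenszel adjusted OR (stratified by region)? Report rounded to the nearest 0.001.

OR_MH = Σ(aᵢdᵢ/nᵢ) / Σ(bᵢcᵢ/nᵢ), where nᵢ is the stratum total.
Stratum 1 (Urban): n = 4212; a·d/n = 813·774/4212 = 149.3974; b·c/n = 2586·39/4212 = 23.9444
Stratum 2 (Rural): n = 5528; a·d/n = 684·2076/5528 = 256.8712; b·c/n = 2581·187/5528 = 87.3095
OR_MH = (149.3974 + 256.8712) / (23.9444 + 87.3095) = 406.2686 / 111.2540 = 3.65172

3.652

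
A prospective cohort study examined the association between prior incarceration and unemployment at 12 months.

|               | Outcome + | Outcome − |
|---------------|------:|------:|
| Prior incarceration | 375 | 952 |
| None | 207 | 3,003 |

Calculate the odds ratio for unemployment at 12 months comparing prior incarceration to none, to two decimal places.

Cells: a = 375, b = 952, c = 207, d = 3003.
OR = (a·d)/(b·c) = (375 × 3003) / (952 × 207) = 1126125 / 197064 = 5.71451
The odds of unemployment at 12 months are about 5.71 times as high in the prior incarceration group.

5.71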